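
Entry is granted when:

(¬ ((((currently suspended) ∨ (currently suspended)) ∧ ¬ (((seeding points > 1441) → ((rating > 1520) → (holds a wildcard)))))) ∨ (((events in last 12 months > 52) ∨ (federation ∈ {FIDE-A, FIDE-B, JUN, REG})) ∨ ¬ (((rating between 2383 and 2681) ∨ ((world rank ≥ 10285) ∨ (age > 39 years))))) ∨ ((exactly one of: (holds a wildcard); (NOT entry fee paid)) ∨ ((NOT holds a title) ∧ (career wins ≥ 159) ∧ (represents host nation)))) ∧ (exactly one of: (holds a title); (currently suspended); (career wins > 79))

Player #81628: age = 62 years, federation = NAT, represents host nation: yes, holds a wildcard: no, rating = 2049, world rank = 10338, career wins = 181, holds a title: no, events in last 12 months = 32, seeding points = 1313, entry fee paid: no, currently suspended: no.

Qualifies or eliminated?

Qualifies

Atomic conditions:
  currently suspended: no → false
  seeding points > 1441: 1313 > 1441 is false
  rating > 1520: 2049 > 1520 is true
  holds a wildcard: no → false
  events in last 12 months > 52: 32 > 52 is false
  federation ∈ {FIDE-A, FIDE-B, JUN, REG}: NAT is not in the set → false
  rating between 2383 and 2681: 2049 in [2383, 2681] is false
  world rank ≥ 10285: 10338 ≥ 10285 is true
  age > 39 years: 62 > 39 is true
  NOT entry fee paid: no → true
  NOT holds a title: no → true
  career wins ≥ 159: 181 ≥ 159 is true
  represents host nation: yes → true
  holds a title: no → false
  career wins > 79: 181 > 79 is true
Combine:
[1.1.1.1] false OR false = false
[1.1.1.2.1.2] true → false = false
[1.1.1.2.1] false → false (antecedent false ⇒ implication holds) = true
[1.1.1.2] NOT true = false
[1.1.1] false AND false = false
[1.1] NOT false = true
[1.2.1] false OR false = false
[1.2.2.1.2] true OR true = true
[1.2.2.1] false OR true = true
[1.2.2] NOT true = false
[1.2] false OR false = false
[1.3.1] exactly-one(false, true) = true
[1.3.2] true AND true AND true = true
[1.3] true OR true = true
[1] true OR false OR true = true
[2] exactly-one(false, false, true) = true
[root] true AND true = true
Overall: true → qualifies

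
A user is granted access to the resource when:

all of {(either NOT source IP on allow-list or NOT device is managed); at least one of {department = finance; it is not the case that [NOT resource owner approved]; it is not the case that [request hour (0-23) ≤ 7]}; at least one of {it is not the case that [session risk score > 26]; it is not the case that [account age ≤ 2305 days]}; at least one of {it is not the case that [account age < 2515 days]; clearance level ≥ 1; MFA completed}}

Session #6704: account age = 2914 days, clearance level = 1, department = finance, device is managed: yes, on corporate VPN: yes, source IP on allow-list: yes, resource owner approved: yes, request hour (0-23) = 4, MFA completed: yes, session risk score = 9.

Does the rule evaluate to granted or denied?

Denied

Atomic conditions:
  NOT source IP on allow-list: yes → false
  NOT device is managed: yes → false
  department = finance: finance == finance is true
  NOT resource owner approved: yes → false
  request hour (0-23) ≤ 7: 4 ≤ 7 is true
  session risk score > 26: 9 > 26 is false
  account age ≤ 2305 days: 2914 ≤ 2305 is false
  account age < 2515 days: 2914 < 2515 is false
  clearance level ≥ 1: 1 ≥ 1 is true
  MFA completed: yes → true
Combine:
[1] false OR false = false
[2.2] NOT false = true
[2.3] NOT true = false
[2] true OR true OR false = true
[3.1] NOT false = true
[3.2] NOT false = true
[3] true OR true = true
[4.1] NOT false = true
[4] true OR true OR true = true
[root] false AND true AND true AND true = false
Overall: false → denied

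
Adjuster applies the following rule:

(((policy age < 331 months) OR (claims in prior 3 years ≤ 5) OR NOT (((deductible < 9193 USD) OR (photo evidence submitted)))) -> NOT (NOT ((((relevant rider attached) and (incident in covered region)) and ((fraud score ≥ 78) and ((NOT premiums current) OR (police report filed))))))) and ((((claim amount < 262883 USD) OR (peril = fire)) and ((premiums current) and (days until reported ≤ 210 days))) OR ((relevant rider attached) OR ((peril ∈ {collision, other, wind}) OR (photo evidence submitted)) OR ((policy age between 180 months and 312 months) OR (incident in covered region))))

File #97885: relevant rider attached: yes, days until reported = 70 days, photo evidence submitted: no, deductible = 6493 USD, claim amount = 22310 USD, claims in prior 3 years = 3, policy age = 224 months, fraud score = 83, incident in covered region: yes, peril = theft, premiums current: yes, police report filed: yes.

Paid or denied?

Atomic conditions:
  policy age < 331 months: 224 < 331 is true
  claims in prior 3 years ≤ 5: 3 ≤ 5 is true
  deductible < 9193 USD: 6493 < 9193 is true
  photo evidence submitted: no → false
  relevant rider attached: yes → true
  incident in covered region: yes → true
  fraud score ≥ 78: 83 ≥ 78 is true
  NOT premiums current: yes → false
  police report filed: yes → true
  claim amount < 262883 USD: 22310 < 262883 is true
  peril = fire: theft == fire is false
  premiums current: yes → true
  days until reported ≤ 210 days: 70 ≤ 210 is true
  peril ∈ {collision, other, wind}: theft is not in the set → false
  policy age between 180 months and 312 months: 224 in [180, 312] is true
Combine:
[1.1.3.1] true OR false = true
[1.1.3] NOT true = false
[1.1] true OR true OR false = true
[1.2.1.1.1] true AND true = true
[1.2.1.1.2.2] false OR true = true
[1.2.1.1.2] true AND true = true
[1.2.1.1] true AND true = true
[1.2.1] NOT true = false
[1.2] NOT false = true
[1] true → true = true
[2.1.1] true OR false = true
[2.1.2] true AND true = true
[2.1] true AND true = true
[2.2.2] false OR false = false
[2.2.3] true OR true = true
[2.2] true OR false OR true = true
[2] true OR true = true
[root] true AND true = true
Overall: true → paid

Paid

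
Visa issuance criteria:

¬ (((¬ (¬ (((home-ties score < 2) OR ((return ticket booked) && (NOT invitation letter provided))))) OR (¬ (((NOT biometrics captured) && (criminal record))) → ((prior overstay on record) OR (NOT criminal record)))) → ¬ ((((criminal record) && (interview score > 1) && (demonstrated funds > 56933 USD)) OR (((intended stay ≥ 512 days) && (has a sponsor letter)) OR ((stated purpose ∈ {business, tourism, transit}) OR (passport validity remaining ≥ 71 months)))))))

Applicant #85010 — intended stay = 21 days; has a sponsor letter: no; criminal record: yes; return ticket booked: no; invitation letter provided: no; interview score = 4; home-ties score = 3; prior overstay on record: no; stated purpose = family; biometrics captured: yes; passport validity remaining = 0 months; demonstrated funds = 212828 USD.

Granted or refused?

Atomic conditions:
  home-ties score < 2: 3 < 2 is false
  return ticket booked: no → false
  NOT invitation letter provided: no → true
  NOT biometrics captured: yes → false
  criminal record: yes → true
  prior overstay on record: no → false
  NOT criminal record: yes → false
  interview score > 1: 4 > 1 is true
  demonstrated funds > 56933 USD: 212828 > 56933 is true
  intended stay ≥ 512 days: 21 ≥ 512 is false
  has a sponsor letter: no → false
  stated purpose ∈ {business, tourism, transit}: family is not in the set → false
  passport validity remaining ≥ 71 months: 0 ≥ 71 is false
Combine:
[1.1.1.1.1.2] false AND true = false
[1.1.1.1.1] false OR false = false
[1.1.1.1] NOT false = true
[1.1.1] NOT true = false
[1.1.2.1.1] false AND true = false
[1.1.2.1] NOT false = true
[1.1.2.2] false OR false = false
[1.1.2] true → false = false
[1.1] false OR false = false
[1.2.1.1] true AND true AND true = true
[1.2.1.2.1] false AND false = false
[1.2.1.2.2] false OR false = false
[1.2.1.2] false OR false = false
[1.2.1] true OR false = true
[1.2] NOT true = false
[1] false → false (antecedent false ⇒ implication holds) = true
[root] NOT true = false
Overall: false → refused

Refused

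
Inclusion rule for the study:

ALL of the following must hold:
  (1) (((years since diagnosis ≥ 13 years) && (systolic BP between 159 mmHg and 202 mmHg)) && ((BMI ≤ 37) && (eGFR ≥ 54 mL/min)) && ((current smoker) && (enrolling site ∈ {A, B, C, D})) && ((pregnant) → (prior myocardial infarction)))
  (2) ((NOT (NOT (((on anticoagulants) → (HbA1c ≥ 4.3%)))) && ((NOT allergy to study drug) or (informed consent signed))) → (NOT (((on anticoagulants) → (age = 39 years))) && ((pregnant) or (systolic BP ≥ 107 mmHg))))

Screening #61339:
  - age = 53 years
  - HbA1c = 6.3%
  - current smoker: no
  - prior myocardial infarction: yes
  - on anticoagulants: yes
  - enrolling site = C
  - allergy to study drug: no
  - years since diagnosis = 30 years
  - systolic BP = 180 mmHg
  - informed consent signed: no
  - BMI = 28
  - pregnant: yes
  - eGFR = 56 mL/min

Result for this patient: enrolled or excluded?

Atomic conditions:
  years since diagnosis ≥ 13 years: 30 ≥ 13 is true
  systolic BP between 159 mmHg and 202 mmHg: 180 in [159, 202] is true
  BMI ≤ 37: 28 ≤ 37 is true
  eGFR ≥ 54 mL/min: 56 ≥ 54 is true
  current smoker: no → false
  enrolling site ∈ {A, B, C, D}: C is in the set → true
  pregnant: yes → true
  prior myocardial infarction: yes → true
  on anticoagulants: yes → true
  HbA1c ≥ 4.3%: 6.3 ≥ 4.3 is true
  NOT allergy to study drug: no → true
  informed consent signed: no → false
  age = 39 years: 53 == 39 is false
  systolic BP ≥ 107 mmHg: 180 ≥ 107 is true
Combine:
[1.1] true AND true = true
[1.2] true AND true = true
[1.3] false AND true = false
[1.4] true → true = true
[1] true AND true AND false AND true = false
[2.1.1.1.1] true → true = true
[2.1.1.1] NOT true = false
[2.1.1] NOT false = true
[2.1.2] true OR false = true
[2.1] true AND true = true
[2.2.1.1] true → false = false
[2.2.1] NOT false = true
[2.2.2] true OR true = true
[2.2] true AND true = true
[2] true → true = true
[root] false AND true = false
Overall: false → excluded

Excluded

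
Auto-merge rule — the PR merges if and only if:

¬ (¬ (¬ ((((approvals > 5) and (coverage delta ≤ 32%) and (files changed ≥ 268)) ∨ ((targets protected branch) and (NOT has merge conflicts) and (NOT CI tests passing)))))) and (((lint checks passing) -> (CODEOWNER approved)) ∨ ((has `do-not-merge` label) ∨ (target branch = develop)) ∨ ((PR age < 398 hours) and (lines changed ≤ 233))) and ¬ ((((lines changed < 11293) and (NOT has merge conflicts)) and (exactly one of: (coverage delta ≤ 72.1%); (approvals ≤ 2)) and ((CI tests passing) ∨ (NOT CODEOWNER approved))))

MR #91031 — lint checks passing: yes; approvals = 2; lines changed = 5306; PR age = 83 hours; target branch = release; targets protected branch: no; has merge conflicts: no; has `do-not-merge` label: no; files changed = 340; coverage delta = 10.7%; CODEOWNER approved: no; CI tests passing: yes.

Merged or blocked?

Blocked

Atomic conditions:
  approvals > 5: 2 > 5 is false
  coverage delta ≤ 32%: 10.7 ≤ 32 is true
  files changed ≥ 268: 340 ≥ 268 is true
  targets protected branch: no → false
  NOT has merge conflicts: no → true
  NOT CI tests passing: yes → false
  lint checks passing: yes → true
  CODEOWNER approved: no → false
  has `do-not-merge` label: no → false
  target branch = develop: release == develop is false
  PR age < 398 hours: 83 < 398 is true
  lines changed ≤ 233: 5306 ≤ 233 is false
  lines changed < 11293: 5306 < 11293 is true
  coverage delta ≤ 72.1%: 10.7 ≤ 72.1 is true
  approvals ≤ 2: 2 ≤ 2 is true
  CI tests passing: yes → true
  NOT CODEOWNER approved: no → true
Combine:
[1.1.1.1.1] false AND true AND true = false
[1.1.1.1.2] false AND true AND false = false
[1.1.1.1] false OR false = false
[1.1.1] NOT false = true
[1.1] NOT true = false
[1] NOT false = true
[2.1] true → false = false
[2.2] false OR false = false
[2.3] true AND false = false
[2] false OR false OR false = false
[3.1.1] true AND true = true
[3.1.2] exactly-one(true, true) = false
[3.1.3] true OR true = true
[3.1] true AND false AND true = false
[3] NOT false = true
[root] true AND false AND true = false
Overall: false → blocked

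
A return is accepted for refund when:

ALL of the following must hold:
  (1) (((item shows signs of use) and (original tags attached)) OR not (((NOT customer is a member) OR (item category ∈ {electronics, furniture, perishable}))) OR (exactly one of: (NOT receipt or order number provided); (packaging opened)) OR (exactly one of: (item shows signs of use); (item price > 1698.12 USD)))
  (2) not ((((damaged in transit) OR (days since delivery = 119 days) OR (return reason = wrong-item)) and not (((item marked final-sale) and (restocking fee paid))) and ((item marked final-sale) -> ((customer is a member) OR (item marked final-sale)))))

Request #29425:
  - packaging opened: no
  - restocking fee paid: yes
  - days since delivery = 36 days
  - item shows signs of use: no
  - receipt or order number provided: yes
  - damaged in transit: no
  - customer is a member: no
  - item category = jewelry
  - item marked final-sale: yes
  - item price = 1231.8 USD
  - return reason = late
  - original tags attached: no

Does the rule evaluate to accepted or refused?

Refused

Atomic conditions:
  item shows signs of use: no → false
  original tags attached: no → false
  NOT customer is a member: no → true
  item category ∈ {electronics, furniture, perishable}: jewelry is not in the set → false
  NOT receipt or order number provided: yes → false
  packaging opened: no → false
  item price > 1698.12 USD: 1231.8 > 1698.12 is false
  damaged in transit: no → false
  days since delivery = 119 days: 36 == 119 is false
  return reason = wrong-item: late == wrong-item is false
  item marked final-sale: yes → true
  restocking fee paid: yes → true
  customer is a member: no → false
Combine:
[1.1] false AND false = false
[1.2.1] true OR false = true
[1.2] NOT true = false
[1.3] exactly-one(false, false) = false
[1.4] exactly-one(false, false) = false
[1] false OR false OR false OR false = false
[2.1.1] false OR false OR false = false
[2.1.2.1] true AND true = true
[2.1.2] NOT true = false
[2.1.3.2] false OR true = true
[2.1.3] true → true = true
[2.1] false AND false AND true = false
[2] NOT false = true
[root] false AND true = false
Overall: false → refused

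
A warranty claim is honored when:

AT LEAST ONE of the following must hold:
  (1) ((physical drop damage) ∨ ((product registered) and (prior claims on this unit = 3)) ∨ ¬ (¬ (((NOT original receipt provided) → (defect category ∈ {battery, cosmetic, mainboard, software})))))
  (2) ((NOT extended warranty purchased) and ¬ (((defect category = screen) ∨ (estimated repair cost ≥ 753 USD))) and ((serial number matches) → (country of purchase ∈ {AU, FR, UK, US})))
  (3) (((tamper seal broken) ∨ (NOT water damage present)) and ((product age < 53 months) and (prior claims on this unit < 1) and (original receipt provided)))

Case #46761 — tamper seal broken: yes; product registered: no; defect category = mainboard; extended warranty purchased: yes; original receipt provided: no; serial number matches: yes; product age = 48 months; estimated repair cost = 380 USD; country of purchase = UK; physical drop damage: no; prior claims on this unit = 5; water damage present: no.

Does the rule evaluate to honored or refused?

Honored

Atomic conditions:
  physical drop damage: no → false
  product registered: no → false
  prior claims on this unit = 3: 5 == 3 is false
  NOT original receipt provided: no → true
  defect category ∈ {battery, cosmetic, mainboard, software}: mainboard is in the set → true
  NOT extended warranty purchased: yes → false
  defect category = screen: mainboard == screen is false
  estimated repair cost ≥ 753 USD: 380 ≥ 753 is false
  serial number matches: yes → true
  country of purchase ∈ {AU, FR, UK, US}: UK is in the set → true
  tamper seal broken: yes → true
  NOT water damage present: no → true
  product age < 53 months: 48 < 53 is true
  prior claims on this unit < 1: 5 < 1 is false
  original receipt provided: no → false
Combine:
[1.2] false AND false = false
[1.3.1.1] true → true = true
[1.3.1] NOT true = false
[1.3] NOT false = true
[1] false OR false OR true = true
[2.2.1] false OR false = false
[2.2] NOT false = true
[2.3] true → true = true
[2] false AND true AND true = false
[3.1] true OR true = true
[3.2] true AND false AND false = false
[3] true AND false = false
[root] true OR false OR false = true
Overall: true → honored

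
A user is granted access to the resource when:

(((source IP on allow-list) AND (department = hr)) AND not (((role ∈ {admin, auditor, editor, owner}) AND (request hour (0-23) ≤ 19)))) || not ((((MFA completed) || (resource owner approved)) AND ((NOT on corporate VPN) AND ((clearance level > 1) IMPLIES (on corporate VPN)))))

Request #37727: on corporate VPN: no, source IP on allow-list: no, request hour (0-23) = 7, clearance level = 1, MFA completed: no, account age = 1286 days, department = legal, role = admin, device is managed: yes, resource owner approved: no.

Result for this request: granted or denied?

Granted

Atomic conditions:
  source IP on allow-list: no → false
  department = hr: legal == hr is false
  role ∈ {admin, auditor, editor, owner}: admin is in the set → true
  request hour (0-23) ≤ 19: 7 ≤ 19 is true
  MFA completed: no → false
  resource owner approved: no → false
  NOT on corporate VPN: no → true
  clearance level > 1: 1 > 1 is false
  on corporate VPN: no → false
Combine:
[1.1] false AND false = false
[1.2.1] true AND true = true
[1.2] NOT true = false
[1] false AND false = false
[2.1.1] false OR false = false
[2.1.2.2] false → false (antecedent false ⇒ implication holds) = true
[2.1.2] true AND true = true
[2.1] false AND true = false
[2] NOT false = true
[root] false OR true = true
Overall: true → granted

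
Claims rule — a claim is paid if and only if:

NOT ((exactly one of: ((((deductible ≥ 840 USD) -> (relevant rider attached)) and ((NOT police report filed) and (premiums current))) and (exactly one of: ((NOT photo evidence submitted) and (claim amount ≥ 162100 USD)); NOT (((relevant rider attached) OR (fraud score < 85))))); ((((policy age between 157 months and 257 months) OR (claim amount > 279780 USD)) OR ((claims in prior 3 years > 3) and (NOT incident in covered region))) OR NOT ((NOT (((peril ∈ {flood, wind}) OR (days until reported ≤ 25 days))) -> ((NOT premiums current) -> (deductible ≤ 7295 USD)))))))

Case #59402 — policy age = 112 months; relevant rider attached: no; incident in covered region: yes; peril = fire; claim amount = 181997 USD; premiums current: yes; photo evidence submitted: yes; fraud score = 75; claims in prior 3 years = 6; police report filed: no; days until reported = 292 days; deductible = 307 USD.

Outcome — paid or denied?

Paid

Atomic conditions:
  deductible ≥ 840 USD: 307 ≥ 840 is false
  relevant rider attached: no → false
  NOT police report filed: no → true
  premiums current: yes → true
  NOT photo evidence submitted: yes → false
  claim amount ≥ 162100 USD: 181997 ≥ 162100 is true
  fraud score < 85: 75 < 85 is true
  policy age between 157 months and 257 months: 112 in [157, 257] is false
  claim amount > 279780 USD: 181997 > 279780 is false
  claims in prior 3 years > 3: 6 > 3 is true
  NOT incident in covered region: yes → false
  peril ∈ {flood, wind}: fire is not in the set → false
  days until reported ≤ 25 days: 292 ≤ 25 is false
  NOT premiums current: yes → false
  deductible ≤ 7295 USD: 307 ≤ 7295 is true
Combine:
[1.1.1.1] false → false (antecedent false ⇒ implication holds) = true
[1.1.1.2] true AND true = true
[1.1.1] true AND true = true
[1.1.2.1] false AND true = false
[1.1.2.2.1] false OR true = true
[1.1.2.2] NOT true = false
[1.1.2] exactly-one(false, false) = false
[1.1] true AND false = false
[1.2.1.1] false OR false = false
[1.2.1.2] true AND false = false
[1.2.1] false OR false = false
[1.2.2.1.1.1] false OR false = false
[1.2.2.1.1] NOT false = true
[1.2.2.1.2] false → true (antecedent false ⇒ implication holds) = true
[1.2.2.1] true → true = true
[1.2.2] NOT true = false
[1.2] false OR false = false
[1] exactly-one(false, false) = false
[root] NOT false = true
Overall: true → paid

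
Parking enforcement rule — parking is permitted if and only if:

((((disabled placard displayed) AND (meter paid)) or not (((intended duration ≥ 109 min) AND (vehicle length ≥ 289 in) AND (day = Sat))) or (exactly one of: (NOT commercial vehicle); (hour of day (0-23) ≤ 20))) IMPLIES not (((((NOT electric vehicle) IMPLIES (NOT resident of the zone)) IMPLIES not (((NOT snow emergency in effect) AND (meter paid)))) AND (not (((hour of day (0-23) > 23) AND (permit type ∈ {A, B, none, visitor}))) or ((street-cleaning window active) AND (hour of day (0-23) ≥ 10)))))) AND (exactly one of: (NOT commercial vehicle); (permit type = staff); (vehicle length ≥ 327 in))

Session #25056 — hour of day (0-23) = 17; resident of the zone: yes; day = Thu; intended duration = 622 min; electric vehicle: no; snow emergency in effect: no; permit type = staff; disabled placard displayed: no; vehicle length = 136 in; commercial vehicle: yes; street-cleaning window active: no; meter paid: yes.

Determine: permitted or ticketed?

Atomic conditions:
  disabled placard displayed: no → false
  meter paid: yes → true
  intended duration ≥ 109 min: 622 ≥ 109 is true
  vehicle length ≥ 289 in: 136 ≥ 289 is false
  day = Sat: Thu == Sat is false
  NOT commercial vehicle: yes → false
  hour of day (0-23) ≤ 20: 17 ≤ 20 is true
  NOT electric vehicle: no → true
  NOT resident of the zone: yes → false
  NOT snow emergency in effect: no → true
  hour of day (0-23) > 23: 17 > 23 is false
  permit type ∈ {A, B, none, visitor}: staff is not in the set → false
  street-cleaning window active: no → false
  hour of day (0-23) ≥ 10: 17 ≥ 10 is true
  permit type = staff: staff == staff is true
  vehicle length ≥ 327 in: 136 ≥ 327 is false
Combine:
[1.1.1] false AND true = false
[1.1.2.1] true AND false AND false = false
[1.1.2] NOT false = true
[1.1.3] exactly-one(false, true) = true
[1.1] false OR true OR true = true
[1.2.1.1.1] true → false = false
[1.2.1.1.2.1] true AND true = true
[1.2.1.1.2] NOT true = false
[1.2.1.1] false → false (antecedent false ⇒ implication holds) = true
[1.2.1.2.1.1] false AND false = false
[1.2.1.2.1] NOT false = true
[1.2.1.2.2] false AND true = false
[1.2.1.2] true OR false = true
[1.2.1] true AND true = true
[1.2] NOT true = false
[1] true → false = false
[2] exactly-one(false, true, false) = true
[root] false AND true = false
Overall: false → ticketed

Ticketed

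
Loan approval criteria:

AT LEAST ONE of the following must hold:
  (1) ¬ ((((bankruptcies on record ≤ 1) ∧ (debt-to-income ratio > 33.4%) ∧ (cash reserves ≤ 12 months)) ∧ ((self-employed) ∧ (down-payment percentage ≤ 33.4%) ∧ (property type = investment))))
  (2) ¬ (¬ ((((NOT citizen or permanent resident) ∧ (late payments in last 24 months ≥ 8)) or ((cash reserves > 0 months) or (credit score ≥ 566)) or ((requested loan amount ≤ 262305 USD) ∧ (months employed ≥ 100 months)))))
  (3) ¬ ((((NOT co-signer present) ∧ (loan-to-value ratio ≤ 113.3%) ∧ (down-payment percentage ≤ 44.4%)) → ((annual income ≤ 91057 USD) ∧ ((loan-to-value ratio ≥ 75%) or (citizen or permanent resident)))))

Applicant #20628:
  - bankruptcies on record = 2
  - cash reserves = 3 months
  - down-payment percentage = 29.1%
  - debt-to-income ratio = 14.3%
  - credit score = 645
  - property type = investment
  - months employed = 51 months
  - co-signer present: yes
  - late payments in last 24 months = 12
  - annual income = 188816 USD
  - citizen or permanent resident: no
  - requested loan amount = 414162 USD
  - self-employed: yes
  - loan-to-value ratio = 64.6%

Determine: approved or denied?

Approved

Atomic conditions:
  bankruptcies on record ≤ 1: 2 ≤ 1 is false
  debt-to-income ratio > 33.4%: 14.3 > 33.4 is false
  cash reserves ≤ 12 months: 3 ≤ 12 is true
  self-employed: yes → true
  down-payment percentage ≤ 33.4%: 29.1 ≤ 33.4 is true
  property type = investment: investment == investment is true
  NOT citizen or permanent resident: no → true
  late payments in last 24 months ≥ 8: 12 ≥ 8 is true
  cash reserves > 0 months: 3 > 0 is true
  credit score ≥ 566: 645 ≥ 566 is true
  requested loan amount ≤ 262305 USD: 414162 ≤ 262305 is false
  months employed ≥ 100 months: 51 ≥ 100 is false
  NOT co-signer present: yes → false
  loan-to-value ratio ≤ 113.3%: 64.6 ≤ 113.3 is true
  down-payment percentage ≤ 44.4%: 29.1 ≤ 44.4 is true
  annual income ≤ 91057 USD: 188816 ≤ 91057 is false
  loan-to-value ratio ≥ 75%: 64.6 ≥ 75 is false
  citizen or permanent resident: no → false
Combine:
[1.1.1] false AND false AND true = false
[1.1.2] true AND true AND true = true
[1.1] false AND true = false
[1] NOT false = true
[2.1.1.1] true AND true = true
[2.1.1.2] true OR true = true
[2.1.1.3] false AND false = false
[2.1.1] true OR true OR false = true
[2.1] NOT true = false
[2] NOT false = true
[3.1.1] false AND true AND true = false
[3.1.2.2] false OR false = false
[3.1.2] false AND false = false
[3.1] false → false (antecedent false ⇒ implication holds) = true
[3] NOT true = false
[root] true OR true OR false = true
Overall: true → approved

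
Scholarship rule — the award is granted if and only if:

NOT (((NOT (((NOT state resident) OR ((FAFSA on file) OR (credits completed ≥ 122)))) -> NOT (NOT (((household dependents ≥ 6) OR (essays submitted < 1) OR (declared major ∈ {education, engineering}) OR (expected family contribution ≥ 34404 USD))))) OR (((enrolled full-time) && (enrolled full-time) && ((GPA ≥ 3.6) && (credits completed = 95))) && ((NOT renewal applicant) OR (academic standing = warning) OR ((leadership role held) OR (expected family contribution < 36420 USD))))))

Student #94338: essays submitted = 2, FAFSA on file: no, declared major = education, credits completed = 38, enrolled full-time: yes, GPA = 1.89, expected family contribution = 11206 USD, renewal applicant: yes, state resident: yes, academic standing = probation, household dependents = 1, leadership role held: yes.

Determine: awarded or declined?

Declined

Atomic conditions:
  NOT state resident: yes → false
  FAFSA on file: no → false
  credits completed ≥ 122: 38 ≥ 122 is false
  household dependents ≥ 6: 1 ≥ 6 is false
  essays submitted < 1: 2 < 1 is false
  declared major ∈ {education, engineering}: education is in the set → true
  expected family contribution ≥ 34404 USD: 11206 ≥ 34404 is false
  enrolled full-time: yes → true
  GPA ≥ 3.6: 1.89 ≥ 3.6 is false
  credits completed = 95: 38 == 95 is false
  NOT renewal applicant: yes → false
  academic standing = warning: probation == warning is false
  leadership role held: yes → true
  expected family contribution < 36420 USD: 11206 < 36420 is true
Combine:
[1.1.1.1.2] false OR false = false
[1.1.1.1] false OR false = false
[1.1.1] NOT false = true
[1.1.2.1.1] false OR false OR true OR false = true
[1.1.2.1] NOT true = false
[1.1.2] NOT false = true
[1.1] true → true = true
[1.2.1.3] false AND false = false
[1.2.1] true AND true AND false = false
[1.2.2.3] true OR true = true
[1.2.2] false OR false OR true = true
[1.2] false AND true = false
[1] true OR false = true
[root] NOT true = false
Overall: false → declined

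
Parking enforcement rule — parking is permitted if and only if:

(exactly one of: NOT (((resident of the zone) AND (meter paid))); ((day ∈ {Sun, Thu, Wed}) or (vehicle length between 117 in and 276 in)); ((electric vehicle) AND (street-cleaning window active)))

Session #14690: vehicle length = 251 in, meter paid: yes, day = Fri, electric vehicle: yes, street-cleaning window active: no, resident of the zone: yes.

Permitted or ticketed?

Permitted

Atomic conditions:
  resident of the zone: yes → true
  meter paid: yes → true
  day ∈ {Sun, Thu, Wed}: Fri is not in the set → false
  vehicle length between 117 in and 276 in: 251 in [117, 276] is true
  electric vehicle: yes → true
  street-cleaning window active: no → false
Combine:
[1.1] true AND true = true
[1] NOT true = false
[2] false OR true = true
[3] true AND false = false
[root] exactly-one(false, true, false) = true
Overall: true → permitted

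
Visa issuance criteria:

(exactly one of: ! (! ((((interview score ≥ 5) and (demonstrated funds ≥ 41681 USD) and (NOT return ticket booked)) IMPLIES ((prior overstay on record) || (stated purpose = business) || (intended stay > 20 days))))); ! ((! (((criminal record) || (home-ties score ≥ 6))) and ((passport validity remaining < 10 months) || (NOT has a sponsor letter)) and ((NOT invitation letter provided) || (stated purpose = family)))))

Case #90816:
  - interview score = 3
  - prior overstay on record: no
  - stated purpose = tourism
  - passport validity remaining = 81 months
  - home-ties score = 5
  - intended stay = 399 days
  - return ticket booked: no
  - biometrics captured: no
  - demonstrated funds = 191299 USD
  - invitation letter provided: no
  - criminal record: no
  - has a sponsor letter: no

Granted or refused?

Granted

Atomic conditions:
  interview score ≥ 5: 3 ≥ 5 is false
  demonstrated funds ≥ 41681 USD: 191299 ≥ 41681 is true
  NOT return ticket booked: no → true
  prior overstay on record: no → false
  stated purpose = business: tourism == business is false
  intended stay > 20 days: 399 > 20 is true
  criminal record: no → false
  home-ties score ≥ 6: 5 ≥ 6 is false
  passport validity remaining < 10 months: 81 < 10 is false
  NOT has a sponsor letter: no → true
  NOT invitation letter provided: no → true
  stated purpose = family: tourism == family is false
Combine:
[1.1.1.1] false AND true AND true = false
[1.1.1.2] false OR false OR true = true
[1.1.1] false → true (antecedent false ⇒ implication holds) = true
[1.1] NOT true = false
[1] NOT false = true
[2.1.1.1] false OR false = false
[2.1.1] NOT false = true
[2.1.2] false OR true = true
[2.1.3] true OR false = true
[2.1] true AND true AND true = true
[2] NOT true = false
[root] exactly-one(true, false) = true
Overall: true → granted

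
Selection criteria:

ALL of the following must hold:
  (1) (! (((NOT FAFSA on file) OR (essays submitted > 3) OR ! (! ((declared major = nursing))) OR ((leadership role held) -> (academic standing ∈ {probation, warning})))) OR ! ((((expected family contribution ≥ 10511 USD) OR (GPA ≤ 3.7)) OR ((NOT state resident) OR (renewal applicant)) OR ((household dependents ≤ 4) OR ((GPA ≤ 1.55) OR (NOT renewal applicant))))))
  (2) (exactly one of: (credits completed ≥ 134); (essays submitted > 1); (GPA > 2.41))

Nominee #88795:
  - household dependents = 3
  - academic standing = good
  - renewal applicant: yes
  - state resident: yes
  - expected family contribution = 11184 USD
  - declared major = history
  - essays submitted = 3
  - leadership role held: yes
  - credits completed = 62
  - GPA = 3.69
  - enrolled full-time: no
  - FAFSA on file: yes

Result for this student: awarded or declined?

Declined

Atomic conditions:
  NOT FAFSA on file: yes → false
  essays submitted > 3: 3 > 3 is false
  declared major = nursing: history == nursing is false
  leadership role held: yes → true
  academic standing ∈ {probation, warning}: good is not in the set → false
  expected family contribution ≥ 10511 USD: 11184 ≥ 10511 is true
  GPA ≤ 3.7: 3.69 ≤ 3.7 is true
  NOT state resident: yes → false
  renewal applicant: yes → true
  household dependents ≤ 4: 3 ≤ 4 is true
  GPA ≤ 1.55: 3.69 ≤ 1.55 is false
  NOT renewal applicant: yes → false
  credits completed ≥ 134: 62 ≥ 134 is false
  essays submitted > 1: 3 > 1 is true
  GPA > 2.41: 3.69 > 2.41 is true
Combine:
[1.1.1.3.1] NOT false = true
[1.1.1.3] NOT true = false
[1.1.1.4] true → false = false
[1.1.1] false OR false OR false OR false = false
[1.1] NOT false = true
[1.2.1.1] true OR true = true
[1.2.1.2] false OR true = true
[1.2.1.3.2] false OR false = false
[1.2.1.3] true OR false = true
[1.2.1] true OR true OR true = true
[1.2] NOT true = false
[1] true OR false = true
[2] exactly-one(false, true, true) = false
[root] true AND false = false
Overall: false → declined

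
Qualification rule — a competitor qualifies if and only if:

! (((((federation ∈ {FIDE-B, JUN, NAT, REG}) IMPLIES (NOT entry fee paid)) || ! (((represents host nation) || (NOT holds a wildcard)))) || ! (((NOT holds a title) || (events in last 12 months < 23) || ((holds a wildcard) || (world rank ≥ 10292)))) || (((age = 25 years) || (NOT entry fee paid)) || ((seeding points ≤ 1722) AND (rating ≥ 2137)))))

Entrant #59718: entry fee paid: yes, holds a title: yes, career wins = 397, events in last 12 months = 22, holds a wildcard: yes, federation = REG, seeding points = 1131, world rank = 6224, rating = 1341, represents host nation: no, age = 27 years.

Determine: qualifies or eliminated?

Atomic conditions:
  federation ∈ {FIDE-B, JUN, NAT, REG}: REG is in the set → true
  NOT entry fee paid: yes → false
  represents host nation: no → false
  NOT holds a wildcard: yes → false
  NOT holds a title: yes → false
  events in last 12 months < 23: 22 < 23 is true
  holds a wildcard: yes → true
  world rank ≥ 10292: 6224 ≥ 10292 is false
  age = 25 years: 27 == 25 is false
  seeding points ≤ 1722: 1131 ≤ 1722 is true
  rating ≥ 2137: 1341 ≥ 2137 is false
Combine:
[1.1.1] true → false = false
[1.1.2.1] false OR false = false
[1.1.2] NOT false = true
[1.1] false OR true = true
[1.2.1.3] true OR false = true
[1.2.1] false OR true OR true = true
[1.2] NOT true = false
[1.3.1] false OR false = false
[1.3.2] true AND false = false
[1.3] false OR false = false
[1] true OR false OR false = true
[root] NOT true = false
Overall: false → eliminated

Eliminated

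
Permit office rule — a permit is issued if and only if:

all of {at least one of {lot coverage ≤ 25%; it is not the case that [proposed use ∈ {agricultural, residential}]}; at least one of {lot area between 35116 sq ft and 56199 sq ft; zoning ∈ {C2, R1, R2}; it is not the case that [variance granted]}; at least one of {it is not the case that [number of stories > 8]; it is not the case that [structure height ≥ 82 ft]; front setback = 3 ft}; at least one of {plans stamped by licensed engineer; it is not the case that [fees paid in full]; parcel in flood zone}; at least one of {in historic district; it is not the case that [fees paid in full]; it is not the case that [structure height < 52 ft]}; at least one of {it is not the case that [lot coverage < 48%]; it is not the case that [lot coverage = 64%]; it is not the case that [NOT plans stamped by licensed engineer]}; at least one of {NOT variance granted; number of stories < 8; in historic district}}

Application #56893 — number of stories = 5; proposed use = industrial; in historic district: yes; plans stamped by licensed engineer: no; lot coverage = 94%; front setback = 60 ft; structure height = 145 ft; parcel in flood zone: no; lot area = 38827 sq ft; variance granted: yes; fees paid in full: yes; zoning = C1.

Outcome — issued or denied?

Denied

Atomic conditions:
  lot coverage ≤ 25%: 94 ≤ 25 is false
  proposed use ∈ {agricultural, residential}: industrial is not in the set → false
  lot area between 35116 sq ft and 56199 sq ft: 38827 in [35116, 56199] is true
  zoning ∈ {C2, R1, R2}: C1 is not in the set → false
  variance granted: yes → true
  number of stories > 8: 5 > 8 is false
  structure height ≥ 82 ft: 145 ≥ 82 is true
  front setback = 3 ft: 60 == 3 is false
  plans stamped by licensed engineer: no → false
  fees paid in full: yes → true
  parcel in flood zone: no → false
  in historic district: yes → true
  structure height < 52 ft: 145 < 52 is false
  lot coverage < 48%: 94 < 48 is false
  lot coverage = 64%: 94 == 64 is false
  NOT plans stamped by licensed engineer: no → true
  NOT variance granted: yes → false
  number of stories < 8: 5 < 8 is true
Combine:
[1.2] NOT false = true
[1] false OR true = true
[2.3] NOT true = false
[2] true OR false OR false = true
[3.1] NOT false = true
[3.2] NOT true = false
[3] true OR false OR false = true
[4.2] NOT true = false
[4] false OR false OR false = false
[5.2] NOT true = false
[5.3] NOT false = true
[5] true OR false OR true = true
[6.1] NOT false = true
[6.2] NOT false = true
[6.3] NOT true = false
[6] true OR true OR false = true
[7] false OR true OR true = true
[root] true AND true AND true AND false AND true AND true AND true = false
Overall: false → denied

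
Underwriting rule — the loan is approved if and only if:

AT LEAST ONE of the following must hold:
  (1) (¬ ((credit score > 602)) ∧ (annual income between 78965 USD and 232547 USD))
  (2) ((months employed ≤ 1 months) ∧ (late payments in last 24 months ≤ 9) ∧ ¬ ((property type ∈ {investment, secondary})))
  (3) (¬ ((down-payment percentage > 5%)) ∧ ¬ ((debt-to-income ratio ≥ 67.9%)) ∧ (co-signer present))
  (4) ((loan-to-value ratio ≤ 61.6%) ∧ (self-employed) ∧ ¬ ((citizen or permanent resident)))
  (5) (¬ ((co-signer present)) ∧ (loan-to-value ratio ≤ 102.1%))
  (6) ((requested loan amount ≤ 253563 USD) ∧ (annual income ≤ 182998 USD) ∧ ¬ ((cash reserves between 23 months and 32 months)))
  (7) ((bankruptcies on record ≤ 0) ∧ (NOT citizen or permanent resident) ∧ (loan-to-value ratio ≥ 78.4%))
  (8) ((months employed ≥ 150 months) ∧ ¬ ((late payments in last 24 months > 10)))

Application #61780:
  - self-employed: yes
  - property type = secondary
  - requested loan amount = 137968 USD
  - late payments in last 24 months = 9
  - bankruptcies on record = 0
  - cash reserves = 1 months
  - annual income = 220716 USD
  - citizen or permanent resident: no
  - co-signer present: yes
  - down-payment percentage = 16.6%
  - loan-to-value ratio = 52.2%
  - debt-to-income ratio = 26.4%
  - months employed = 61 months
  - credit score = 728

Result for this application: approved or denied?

Atomic conditions:
  credit score > 602: 728 > 602 is true
  annual income between 78965 USD and 232547 USD: 220716 in [78965, 232547] is true
  months employed ≤ 1 months: 61 ≤ 1 is false
  late payments in last 24 months ≤ 9: 9 ≤ 9 is true
  property type ∈ {investment, secondary}: secondary is in the set → true
  down-payment percentage > 5%: 16.6 > 5 is true
  debt-to-income ratio ≥ 67.9%: 26.4 ≥ 67.9 is false
  co-signer present: yes → true
  loan-to-value ratio ≤ 61.6%: 52.2 ≤ 61.6 is true
  self-employed: yes → true
  citizen or permanent resident: no → false
  loan-to-value ratio ≤ 102.1%: 52.2 ≤ 102.1 is true
  requested loan amount ≤ 253563 USD: 137968 ≤ 253563 is true
  annual income ≤ 182998 USD: 220716 ≤ 182998 is false
  cash reserves between 23 months and 32 months: 1 in [23, 32] is false
  bankruptcies on record ≤ 0: 0 ≤ 0 is true
  NOT citizen or permanent resident: no → true
  loan-to-value ratio ≥ 78.4%: 52.2 ≥ 78.4 is false
  months employed ≥ 150 months: 61 ≥ 150 is false
  late payments in last 24 months > 10: 9 > 10 is false
Combine:
[1.1] NOT true = false
[1] false AND true = false
[2.3] NOT true = false
[2] false AND true AND false = false
[3.1] NOT true = false
[3.2] NOT false = true
[3] false AND true AND true = false
[4.3] NOT false = true
[4] true AND true AND true = true
[5.1] NOT true = false
[5] false AND true = false
[6.3] NOT false = true
[6] true AND false AND true = false
[7] true AND true AND false = false
[8.2] NOT false = true
[8] false AND true = false
[root] false OR false OR false OR true OR false OR false OR false OR false = true
Overall: true → approved

Approved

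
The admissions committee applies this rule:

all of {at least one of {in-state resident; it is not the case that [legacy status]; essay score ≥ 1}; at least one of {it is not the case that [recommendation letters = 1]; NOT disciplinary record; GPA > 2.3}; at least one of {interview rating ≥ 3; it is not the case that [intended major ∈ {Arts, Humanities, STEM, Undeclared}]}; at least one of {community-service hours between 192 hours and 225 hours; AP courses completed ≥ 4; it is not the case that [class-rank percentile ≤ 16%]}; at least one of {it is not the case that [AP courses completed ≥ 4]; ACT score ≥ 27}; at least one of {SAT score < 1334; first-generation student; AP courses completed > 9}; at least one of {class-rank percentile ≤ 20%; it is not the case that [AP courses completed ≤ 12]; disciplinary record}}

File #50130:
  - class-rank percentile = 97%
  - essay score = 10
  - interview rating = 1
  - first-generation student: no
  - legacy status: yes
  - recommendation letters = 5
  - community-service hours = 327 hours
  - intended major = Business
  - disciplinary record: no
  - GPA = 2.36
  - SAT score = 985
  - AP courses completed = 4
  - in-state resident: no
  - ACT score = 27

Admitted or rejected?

Atomic conditions:
  in-state resident: no → false
  legacy status: yes → true
  essay score ≥ 1: 10 ≥ 1 is true
  recommendation letters = 1: 5 == 1 is false
  NOT disciplinary record: no → true
  GPA > 2.3: 2.36 > 2.3 is true
  interview rating ≥ 3: 1 ≥ 3 is false
  intended major ∈ {Arts, Humanities, STEM, Undeclared}: Business is not in the set → false
  community-service hours between 192 hours and 225 hours: 327 in [192, 225] is false
  AP courses completed ≥ 4: 4 ≥ 4 is true
  class-rank percentile ≤ 16%: 97 ≤ 16 is false
  ACT score ≥ 27: 27 ≥ 27 is true
  SAT score < 1334: 985 < 1334 is true
  first-generation student: no → false
  AP courses completed > 9: 4 > 9 is false
  class-rank percentile ≤ 20%: 97 ≤ 20 is false
  AP courses completed ≤ 12: 4 ≤ 12 is true
  disciplinary record: no → false
Combine:
[1.2] NOT true = false
[1] false OR false OR true = true
[2.1] NOT false = true
[2] true OR true OR true = true
[3.2] NOT false = true
[3] false OR true = true
[4.3] NOT false = true
[4] false OR true OR true = true
[5.1] NOT true = false
[5] false OR true = true
[6] true OR false OR false = true
[7.2] NOT true = false
[7] false OR false OR false = false
[root] true AND true AND true AND true AND true AND true AND false = false
Overall: false → rejected

Rejected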